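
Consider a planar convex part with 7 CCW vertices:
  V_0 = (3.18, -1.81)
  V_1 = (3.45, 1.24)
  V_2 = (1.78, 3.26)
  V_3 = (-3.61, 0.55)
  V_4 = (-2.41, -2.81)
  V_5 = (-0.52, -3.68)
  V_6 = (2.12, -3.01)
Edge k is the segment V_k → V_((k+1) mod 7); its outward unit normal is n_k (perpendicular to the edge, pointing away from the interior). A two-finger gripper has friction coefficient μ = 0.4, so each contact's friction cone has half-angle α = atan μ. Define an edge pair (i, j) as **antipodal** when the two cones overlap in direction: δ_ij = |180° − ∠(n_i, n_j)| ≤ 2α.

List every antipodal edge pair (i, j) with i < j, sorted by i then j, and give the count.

α = atan 0.4 = 21.80°;  2α = 43.60°
n_0 = (+0.9961, -0.0882)
n_1 = (+0.7707, +0.6372)
n_2 = (-0.4492, +0.8934)
n_3 = (-0.9417, -0.3363)
n_4 = (-0.4181, -0.9084)
n_5 = (+0.2460, -0.9693)
n_6 = (+0.7495, -0.6620)
  (0,1): δ = 135.36°  ·
  (0,2): δ = 58.25°  ·
  (0,3): δ = 24.71°  ✓
  (0,4): δ = 70.34°  ·
  (0,5): δ = 109.30°  ·
  (0,6): δ = 143.60°  ·
  (1,2): δ = 102.89°  ·
  (1,3): δ = 19.93°  ✓
  (1,4): δ = 25.70°  ✓
  (1,5): δ = 64.66°  ·
  (1,6): δ = 98.96°  ·
  (2,3): δ = 97.04°  ·
  (2,4): δ = 51.41°  ·
  (2,5): δ = 12.45°  ✓
  (2,6): δ = 21.85°  ✓
  (3,4): δ = 134.37°  ·
  (3,5): δ = 95.41°  ·
  (3,6): δ = 61.11°  ·
  (4,5): δ = 141.04°  ·
  (4,6): δ = 106.74°  ·
  (5,6): δ = 145.70°  ·
antipodal pairs: 5

count = 5; pairs: (0,3), (1,3), (1,4), (2,5), (2,6)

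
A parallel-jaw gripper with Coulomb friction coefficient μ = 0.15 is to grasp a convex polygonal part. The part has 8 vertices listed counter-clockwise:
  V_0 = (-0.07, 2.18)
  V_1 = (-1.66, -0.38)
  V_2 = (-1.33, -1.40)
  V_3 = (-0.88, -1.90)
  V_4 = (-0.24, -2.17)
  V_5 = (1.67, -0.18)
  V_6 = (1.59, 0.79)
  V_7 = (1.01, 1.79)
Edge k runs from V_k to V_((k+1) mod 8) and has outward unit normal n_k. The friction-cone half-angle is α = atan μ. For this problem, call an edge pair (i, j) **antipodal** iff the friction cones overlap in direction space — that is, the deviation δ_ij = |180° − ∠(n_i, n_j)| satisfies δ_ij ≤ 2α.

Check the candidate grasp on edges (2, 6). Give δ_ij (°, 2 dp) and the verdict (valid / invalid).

δ = 11.87°, valid

α = atan 0.15 = 8.53°;  2α = 17.06°
edge 2: e_2 = (+0.45, -0.50);  n_2 = (-0.7433, -0.6690)
edge 6: e_6 = (-0.58, +1.00);  n_6 = (+0.8650, +0.5017)
∠(n_2, n_6) = 168.13°
δ = |180° − 168.13°| = 11.87°
11.87° ≤ 2α = 17.06°  →  valid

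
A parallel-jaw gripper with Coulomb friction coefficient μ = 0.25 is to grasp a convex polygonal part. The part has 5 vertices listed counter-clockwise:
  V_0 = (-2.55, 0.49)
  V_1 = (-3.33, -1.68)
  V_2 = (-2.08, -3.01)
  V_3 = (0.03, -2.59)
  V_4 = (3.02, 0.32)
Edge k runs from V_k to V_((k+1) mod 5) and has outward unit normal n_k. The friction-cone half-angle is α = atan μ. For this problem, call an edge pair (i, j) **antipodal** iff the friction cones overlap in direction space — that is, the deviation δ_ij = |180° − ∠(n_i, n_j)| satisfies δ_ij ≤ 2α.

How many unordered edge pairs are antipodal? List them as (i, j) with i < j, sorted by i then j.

count = 2; pairs: (0,3), (2,4)

α = atan 0.25 = 14.04°;  2α = 28.07°
n_0 = (-0.9411, +0.3383)
n_1 = (-0.7287, -0.6849)
n_2 = (+0.1952, -0.9808)
n_3 = (+0.6975, -0.7166)
n_4 = (+0.0305, +0.9995)
  (0,1): δ = 117.01°  ·
  (0,2): δ = 58.97°  ·
  (0,3): δ = 26.01°  ✓
  (0,4): δ = 108.02°  ·
  (1,2): δ = 121.97°  ·
  (1,3): δ = 89.00°  ·
  (1,4): δ = 45.03°  ·
  (2,3): δ = 147.03°  ·
  (2,4): δ = 13.01°  ✓
  (3,4): δ = 45.97°  ·
antipodal pairs: 2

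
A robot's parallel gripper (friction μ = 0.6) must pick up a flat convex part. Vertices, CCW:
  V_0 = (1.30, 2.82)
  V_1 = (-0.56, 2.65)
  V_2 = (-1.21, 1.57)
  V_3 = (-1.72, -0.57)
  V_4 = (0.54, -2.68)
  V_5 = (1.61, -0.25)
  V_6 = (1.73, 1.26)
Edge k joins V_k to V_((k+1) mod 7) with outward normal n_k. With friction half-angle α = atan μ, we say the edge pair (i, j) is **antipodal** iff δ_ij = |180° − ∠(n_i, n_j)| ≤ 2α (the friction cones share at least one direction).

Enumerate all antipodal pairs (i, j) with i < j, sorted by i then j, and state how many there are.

α = atan 0.6 = 30.96°;  2α = 61.93°
n_0 = (-0.0910, +0.9958)
n_1 = (-0.8568, +0.5157)
n_2 = (-0.9728, +0.2318)
n_3 = (-0.6824, -0.7309)
n_4 = (+0.9152, -0.4030)
n_5 = (+0.9969, -0.0792)
n_6 = (+0.9640, +0.2657)
  (0,1): δ = 126.26°  ·
  (0,2): δ = 108.63°  ·
  (0,3): δ = 48.26°  ✓
  (0,4): δ = 61.01°  ✓
  (0,5): δ = 80.23°  ·
  (0,6): δ = 100.19°  ·
  (1,2): δ = 162.36°  ·
  (1,3): δ = 101.99°  ·
  (1,4): δ = 7.28°  ✓
  (1,5): δ = 26.50°  ✓
  (1,6): δ = 46.45°  ✓
  (2,3): δ = 119.63°  ·
  (2,4): δ = 10.36°  ✓
  (2,5): δ = 8.86°  ✓
  (2,6): δ = 28.81°  ✓
  (3,4): δ = 70.73°  ·
  (3,5): δ = 51.51°  ✓
  (3,6): δ = 31.56°  ✓
  (4,5): δ = 160.78°  ·
  (4,6): δ = 140.82°  ·
  (5,6): δ = 160.05°  ·
antipodal pairs: 10

count = 10; pairs: (0,3), (0,4), (1,4), (1,5), (1,6), (2,4), (2,5), (2,6), (3,5), (3,6)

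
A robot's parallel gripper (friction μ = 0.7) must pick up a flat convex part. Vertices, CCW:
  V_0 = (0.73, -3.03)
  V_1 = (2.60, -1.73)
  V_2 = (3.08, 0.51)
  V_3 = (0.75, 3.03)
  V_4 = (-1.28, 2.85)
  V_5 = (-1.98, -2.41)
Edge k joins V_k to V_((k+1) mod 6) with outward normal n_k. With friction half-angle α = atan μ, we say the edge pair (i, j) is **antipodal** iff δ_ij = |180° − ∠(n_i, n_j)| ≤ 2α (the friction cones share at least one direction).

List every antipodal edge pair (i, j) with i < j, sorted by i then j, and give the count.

count = 6; pairs: (0,3), (0,4), (1,4), (2,4), (2,5), (3,5)

α = atan 0.7 = 34.99°;  2α = 69.98°
n_0 = (+0.5708, -0.8211)
n_1 = (+0.9778, -0.2095)
n_2 = (+0.7342, +0.6789)
n_3 = (-0.0883, +0.9961)
n_4 = (-0.9913, +0.1319)
n_5 = (-0.2230, -0.9748)
  (0,1): δ = 136.90°  ·
  (0,2): δ = 82.05°  ·
  (0,3): δ = 29.74°  ✓
  (0,4): δ = 47.61°  ✓
  (0,5): δ = 132.31°  ·
  (1,2): δ = 125.15°  ·
  (1,3): δ = 72.84°  ·
  (1,4): δ = 4.51°  ✓
  (1,5): δ = 89.21°  ·
  (2,3): δ = 127.69°  ·
  (2,4): δ = 50.34°  ✓
  (2,5): δ = 34.36°  ✓
  (3,4): δ = 102.65°  ·
  (3,5): δ = 17.95°  ✓
  (4,5): δ = 95.31°  ·
antipodal pairs: 6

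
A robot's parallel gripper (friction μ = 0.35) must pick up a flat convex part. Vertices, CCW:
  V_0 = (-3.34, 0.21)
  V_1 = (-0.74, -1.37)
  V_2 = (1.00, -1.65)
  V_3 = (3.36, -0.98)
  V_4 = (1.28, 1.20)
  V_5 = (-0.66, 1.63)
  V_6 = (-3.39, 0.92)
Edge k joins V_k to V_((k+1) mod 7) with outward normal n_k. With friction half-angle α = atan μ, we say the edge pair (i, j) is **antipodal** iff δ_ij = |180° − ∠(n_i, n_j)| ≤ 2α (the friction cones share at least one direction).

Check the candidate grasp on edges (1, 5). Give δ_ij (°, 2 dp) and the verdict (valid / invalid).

α = atan 0.35 = 19.29°;  2α = 38.58°
edge 1: e_1 = (+1.74, -0.28);  n_1 = (-0.1589, -0.9873)
edge 5: e_5 = (-2.73, -0.71);  n_5 = (-0.2517, +0.9678)
∠(n_1, n_5) = 156.28°
δ = |180° − 156.28°| = 23.72°
23.72° ≤ 2α = 38.58°  →  valid

δ = 23.72°, valid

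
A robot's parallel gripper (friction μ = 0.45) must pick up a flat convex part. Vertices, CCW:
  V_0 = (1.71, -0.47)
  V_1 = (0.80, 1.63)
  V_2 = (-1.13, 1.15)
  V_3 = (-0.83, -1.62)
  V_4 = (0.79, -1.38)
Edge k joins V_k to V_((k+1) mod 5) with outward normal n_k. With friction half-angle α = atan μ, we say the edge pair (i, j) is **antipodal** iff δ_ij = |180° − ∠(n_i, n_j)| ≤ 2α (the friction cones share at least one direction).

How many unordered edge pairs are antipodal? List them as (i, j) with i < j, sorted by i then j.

count = 3; pairs: (0,2), (1,3), (1,4)

α = atan 0.45 = 24.23°;  2α = 48.46°
n_0 = (+0.9176, +0.3976)
n_1 = (-0.2414, +0.9704)
n_2 = (-0.9942, -0.1077)
n_3 = (+0.1465, -0.9892)
n_4 = (+0.7032, -0.7110)
  (0,1): δ = 99.46°  ·
  (0,2): δ = 17.25°  ✓
  (0,3): δ = 75.00°  ·
  (0,4): δ = 111.26°  ·
  (1,2): δ = 97.79°  ·
  (1,3): δ = 5.54°  ✓
  (1,4): δ = 30.72°  ✓
  (2,3): δ = 87.75°  ·
  (2,4): δ = 51.49°  ·
  (3,4): δ = 143.74°  ·
antipodal pairs: 3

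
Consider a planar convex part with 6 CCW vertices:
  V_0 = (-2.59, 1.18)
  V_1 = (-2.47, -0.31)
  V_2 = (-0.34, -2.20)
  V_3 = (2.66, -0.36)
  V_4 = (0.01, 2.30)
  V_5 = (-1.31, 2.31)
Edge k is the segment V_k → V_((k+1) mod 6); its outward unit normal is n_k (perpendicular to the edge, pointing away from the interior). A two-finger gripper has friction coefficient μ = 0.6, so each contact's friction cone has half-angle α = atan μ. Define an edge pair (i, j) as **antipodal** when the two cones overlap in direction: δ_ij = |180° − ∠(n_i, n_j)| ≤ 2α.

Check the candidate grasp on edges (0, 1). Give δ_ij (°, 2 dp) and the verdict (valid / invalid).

δ = 136.19°, invalid

α = atan 0.6 = 30.96°;  2α = 61.93°
edge 0: e_0 = (+0.12, -1.49);  n_0 = (-0.9968, -0.0803)
edge 1: e_1 = (+2.13, -1.89);  n_1 = (-0.6637, -0.7480)
∠(n_0, n_1) = 43.81°
δ = |180° − 43.81°| = 136.19°
136.19° > 2α = 61.93°  →  invalid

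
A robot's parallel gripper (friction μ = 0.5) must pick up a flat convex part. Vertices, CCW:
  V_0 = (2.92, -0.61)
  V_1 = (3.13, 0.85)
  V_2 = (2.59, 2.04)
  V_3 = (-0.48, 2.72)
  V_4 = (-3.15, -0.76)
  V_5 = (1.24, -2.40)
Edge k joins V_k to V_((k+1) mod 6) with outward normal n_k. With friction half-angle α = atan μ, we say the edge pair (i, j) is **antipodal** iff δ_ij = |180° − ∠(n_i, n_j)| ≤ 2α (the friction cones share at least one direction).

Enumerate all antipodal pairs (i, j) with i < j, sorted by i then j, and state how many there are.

count = 4; pairs: (0,3), (1,4), (2,4), (3,5)

α = atan 0.5 = 26.57°;  2α = 53.13°
n_0 = (+0.9898, -0.1424)
n_1 = (+0.9106, +0.4132)
n_2 = (+0.2163, +0.9763)
n_3 = (-0.7934, +0.6087)
n_4 = (-0.3500, -0.9368)
n_5 = (+0.7292, -0.6843)
  (0,1): δ = 147.41°  ·
  (0,2): δ = 94.30°  ·
  (0,3): δ = 29.31°  ✓
  (0,4): δ = 77.70°  ·
  (0,5): δ = 145.00°  ·
  (1,2): δ = 126.90°  ·
  (1,3): δ = 61.90°  ·
  (1,4): δ = 45.11°  ✓
  (1,5): δ = 112.41°  ·
  (2,3): δ = 115.01°  ·
  (2,4): δ = 8.00°  ✓
  (2,5): δ = 59.30°  ·
  (3,4): δ = 72.99°  ·
  (3,5): δ = 5.69°  ✓
  (4,5): δ = 112.70°  ·
antipodal pairs: 4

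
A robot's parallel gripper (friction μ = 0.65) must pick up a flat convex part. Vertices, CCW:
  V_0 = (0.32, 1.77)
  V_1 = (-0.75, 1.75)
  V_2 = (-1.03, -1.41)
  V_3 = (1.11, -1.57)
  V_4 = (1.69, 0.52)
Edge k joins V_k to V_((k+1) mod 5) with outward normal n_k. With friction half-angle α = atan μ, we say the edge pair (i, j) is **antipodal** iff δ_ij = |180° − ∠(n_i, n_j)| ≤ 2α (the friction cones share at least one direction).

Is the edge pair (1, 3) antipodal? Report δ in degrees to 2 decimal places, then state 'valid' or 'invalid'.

α = atan 0.65 = 33.02°;  2α = 66.05°
edge 1: e_1 = (-0.28, -3.16);  n_1 = (-0.9961, +0.0883)
edge 3: e_3 = (+0.58, +2.09);  n_3 = (+0.9636, -0.2674)
∠(n_1, n_3) = 169.55°
δ = |180° − 169.55°| = 10.45°
10.45° ≤ 2α = 66.05°  →  valid

δ = 10.45°, valid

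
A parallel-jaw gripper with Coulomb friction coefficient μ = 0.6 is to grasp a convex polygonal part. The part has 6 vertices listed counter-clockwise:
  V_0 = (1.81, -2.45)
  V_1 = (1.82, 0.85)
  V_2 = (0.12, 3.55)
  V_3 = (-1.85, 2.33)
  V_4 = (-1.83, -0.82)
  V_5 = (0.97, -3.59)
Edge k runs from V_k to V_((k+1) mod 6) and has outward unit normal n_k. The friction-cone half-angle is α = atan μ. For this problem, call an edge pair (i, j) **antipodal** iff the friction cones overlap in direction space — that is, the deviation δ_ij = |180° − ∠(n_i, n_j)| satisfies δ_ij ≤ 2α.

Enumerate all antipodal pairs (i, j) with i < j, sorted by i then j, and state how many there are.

α = atan 0.6 = 30.96°;  2α = 61.93°
n_0 = (+1.0000, -0.0030)
n_1 = (+0.8462, +0.5328)
n_2 = (-0.5265, +0.8502)
n_3 = (-1.0000, -0.0063)
n_4 = (-0.7033, -0.7109)
n_5 = (+0.8051, -0.5932)
  (0,1): δ = 147.63°  ·
  (0,2): δ = 58.06°  ✓
  (0,3): δ = 0.54°  ✓
  (0,4): δ = 45.48°  ✓
  (0,5): δ = 143.79°  ·
  (1,2): δ = 90.43°  ·
  (1,3): δ = 31.83°  ✓
  (1,4): δ = 13.11°  ✓
  (1,5): δ = 111.42°  ·
  (2,3): δ = 121.41°  ·
  (2,4): δ = 76.46°  ·
  (2,5): δ = 21.85°  ✓
  (3,4): δ = 135.06°  ·
  (3,5): δ = 36.75°  ✓
  (4,5): δ = 81.69°  ·
antipodal pairs: 7

count = 7; pairs: (0,2), (0,3), (0,4), (1,3), (1,4), (2,5), (3,5)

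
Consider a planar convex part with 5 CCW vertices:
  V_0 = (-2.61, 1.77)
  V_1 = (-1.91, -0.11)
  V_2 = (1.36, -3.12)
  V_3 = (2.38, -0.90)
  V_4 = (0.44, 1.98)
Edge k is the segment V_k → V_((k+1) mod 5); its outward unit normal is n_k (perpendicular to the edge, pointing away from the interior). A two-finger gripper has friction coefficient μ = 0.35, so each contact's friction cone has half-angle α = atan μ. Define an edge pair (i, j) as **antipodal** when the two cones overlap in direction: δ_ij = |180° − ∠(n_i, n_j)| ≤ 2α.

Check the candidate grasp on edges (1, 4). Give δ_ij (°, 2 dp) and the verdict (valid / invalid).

α = atan 0.35 = 19.29°;  2α = 38.58°
edge 1: e_1 = (+3.27, -3.01);  n_1 = (-0.6773, -0.7358)
edge 4: e_4 = (-3.05, -0.21);  n_4 = (-0.0687, +0.9976)
∠(n_1, n_4) = 133.43°
δ = |180° − 133.43°| = 46.57°
46.57° > 2α = 38.58°  →  invalid

δ = 46.57°, invalid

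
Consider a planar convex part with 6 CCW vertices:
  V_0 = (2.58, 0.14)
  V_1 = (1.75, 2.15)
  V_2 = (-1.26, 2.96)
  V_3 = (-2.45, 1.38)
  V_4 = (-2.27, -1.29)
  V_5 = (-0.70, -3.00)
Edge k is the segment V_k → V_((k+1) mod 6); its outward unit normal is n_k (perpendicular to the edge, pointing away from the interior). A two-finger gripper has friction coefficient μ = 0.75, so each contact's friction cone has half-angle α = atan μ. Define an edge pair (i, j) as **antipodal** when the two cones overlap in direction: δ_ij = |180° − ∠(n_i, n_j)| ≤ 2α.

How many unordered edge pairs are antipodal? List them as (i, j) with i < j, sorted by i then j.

count = 8; pairs: (0,2), (0,3), (0,4), (1,3), (1,4), (1,5), (2,5), (3,5)

α = atan 0.75 = 36.87°;  2α = 73.74°
n_0 = (+0.9243, +0.3817)
n_1 = (+0.2599, +0.9656)
n_2 = (-0.7988, +0.6016)
n_3 = (-0.9977, -0.0673)
n_4 = (-0.7366, -0.6763)
n_5 = (+0.6915, -0.7224)
  (0,1): δ = 127.50°  ·
  (0,2): δ = 59.42°  ✓
  (0,3): δ = 18.58°  ✓
  (0,4): δ = 20.12°  ✓
  (0,5): δ = 111.31°  ·
  (1,2): δ = 111.92°  ·
  (1,3): δ = 71.08°  ✓
  (1,4): δ = 32.38°  ✓
  (1,5): δ = 58.81°  ✓
  (2,3): δ = 139.16°  ·
  (2,4): δ = 100.46°  ·
  (2,5): δ = 9.26°  ✓
  (3,4): δ = 141.30°  ·
  (3,5): δ = 50.11°  ✓
  (4,5): δ = 88.81°  ·
antipodal pairs: 8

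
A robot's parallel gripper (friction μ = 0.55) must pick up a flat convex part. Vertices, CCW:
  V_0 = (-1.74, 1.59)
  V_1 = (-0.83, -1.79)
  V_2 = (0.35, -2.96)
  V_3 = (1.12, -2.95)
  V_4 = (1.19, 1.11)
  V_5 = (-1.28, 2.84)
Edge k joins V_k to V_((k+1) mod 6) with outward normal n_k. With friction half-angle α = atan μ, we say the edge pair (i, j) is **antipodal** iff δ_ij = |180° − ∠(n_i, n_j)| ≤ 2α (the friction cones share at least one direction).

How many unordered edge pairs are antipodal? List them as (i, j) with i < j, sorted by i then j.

α = atan 0.55 = 28.81°;  2α = 57.62°
n_0 = (-0.9656, -0.2600)
n_1 = (-0.7041, -0.7101)
n_2 = (+0.0130, -0.9999)
n_3 = (+0.9999, -0.0172)
n_4 = (+0.5737, +0.8191)
n_5 = (-0.9385, +0.3454)
  (0,1): δ = 149.82°  ·
  (0,2): δ = 104.32°  ·
  (0,3): δ = 16.06°  ✓
  (0,4): δ = 39.92°  ✓
  (0,5): δ = 144.73°  ·
  (1,2): δ = 134.50°  ·
  (1,3): δ = 46.23°  ✓
  (1,4): δ = 9.75°  ✓
  (1,5): δ = 114.55°  ·
  (2,3): δ = 91.73°  ·
  (2,4): δ = 35.75°  ✓
  (2,5): δ = 69.05°  ·
  (3,4): δ = 124.02°  ·
  (3,5): δ = 19.22°  ✓
  (4,5): δ = 75.20°  ·
antipodal pairs: 6

count = 6; pairs: (0,3), (0,4), (1,3), (1,4), (2,4), (3,5)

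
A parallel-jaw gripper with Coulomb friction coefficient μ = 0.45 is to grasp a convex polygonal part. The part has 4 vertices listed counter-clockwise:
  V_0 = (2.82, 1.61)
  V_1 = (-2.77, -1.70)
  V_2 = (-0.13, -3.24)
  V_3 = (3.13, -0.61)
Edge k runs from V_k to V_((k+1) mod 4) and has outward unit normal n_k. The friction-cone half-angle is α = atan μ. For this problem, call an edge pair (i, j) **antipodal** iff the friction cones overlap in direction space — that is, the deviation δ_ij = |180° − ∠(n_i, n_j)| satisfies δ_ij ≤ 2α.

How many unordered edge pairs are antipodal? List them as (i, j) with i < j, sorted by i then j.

α = atan 0.45 = 24.23°;  2α = 48.46°
n_0 = (-0.5095, +0.8605)
n_1 = (-0.5039, -0.8638)
n_2 = (+0.6279, -0.7783)
n_3 = (+0.9904, +0.1383)
  (0,1): δ = 60.89°  ·
  (0,2): δ = 8.26°  ✓
  (0,3): δ = 67.32°  ·
  (1,2): δ = 110.85°  ·
  (1,3): δ = 51.79°  ·
  (2,3): δ = 120.95°  ·
antipodal pairs: 1

count = 1; pairs: (0,2)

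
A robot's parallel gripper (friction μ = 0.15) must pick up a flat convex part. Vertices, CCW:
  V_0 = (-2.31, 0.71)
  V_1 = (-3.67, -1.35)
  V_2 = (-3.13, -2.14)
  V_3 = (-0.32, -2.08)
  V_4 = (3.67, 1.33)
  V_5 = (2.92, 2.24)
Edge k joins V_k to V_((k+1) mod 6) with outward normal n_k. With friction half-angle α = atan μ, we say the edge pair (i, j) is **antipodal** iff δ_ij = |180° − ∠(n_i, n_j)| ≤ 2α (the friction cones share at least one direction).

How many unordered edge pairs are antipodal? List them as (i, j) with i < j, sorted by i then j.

α = atan 0.15 = 8.53°;  2α = 17.06°
n_0 = (-0.8345, +0.5510)
n_1 = (-0.8256, -0.5643)
n_2 = (+0.0213, -0.9998)
n_3 = (+0.6497, -0.7602)
n_4 = (+0.7717, +0.6360)
n_5 = (-0.2808, +0.9598)
  (0,1): δ = 112.21°  ·
  (0,2): δ = 55.34°  ·
  (0,3): δ = 16.05°  ✓
  (0,4): δ = 72.93°  ·
  (0,5): δ = 139.74°  ·
  (1,2): δ = 123.13°  ·
  (1,3): δ = 83.84°  ·
  (1,4): δ = 5.14°  ✓
  (1,5): δ = 71.95°  ·
  (2,3): δ = 140.70°  ·
  (2,4): δ = 51.73°  ·
  (2,5): δ = 15.08°  ✓
  (3,4): δ = 91.02°  ·
  (3,5): δ = 24.21°  ·
  (4,5): δ = 113.19°  ·
antipodal pairs: 3

count = 3; pairs: (0,3), (1,4), (2,5)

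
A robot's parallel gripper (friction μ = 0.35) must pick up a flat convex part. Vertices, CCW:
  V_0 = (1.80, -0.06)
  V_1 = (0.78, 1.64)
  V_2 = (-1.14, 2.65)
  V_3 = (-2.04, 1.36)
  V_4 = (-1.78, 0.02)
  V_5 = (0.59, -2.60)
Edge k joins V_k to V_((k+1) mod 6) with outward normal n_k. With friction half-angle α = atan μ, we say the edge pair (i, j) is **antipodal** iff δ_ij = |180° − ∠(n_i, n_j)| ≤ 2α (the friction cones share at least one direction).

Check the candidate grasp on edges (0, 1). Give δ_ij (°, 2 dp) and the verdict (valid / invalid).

δ = 148.71°, invalid

α = atan 0.35 = 19.29°;  2α = 38.58°
edge 0: e_0 = (-1.02, +1.70);  n_0 = (+0.8575, +0.5145)
edge 1: e_1 = (-1.92, +1.01);  n_1 = (+0.4656, +0.8850)
∠(n_0, n_1) = 31.29°
δ = |180° − 31.29°| = 148.71°
148.71° > 2α = 38.58°  →  invalid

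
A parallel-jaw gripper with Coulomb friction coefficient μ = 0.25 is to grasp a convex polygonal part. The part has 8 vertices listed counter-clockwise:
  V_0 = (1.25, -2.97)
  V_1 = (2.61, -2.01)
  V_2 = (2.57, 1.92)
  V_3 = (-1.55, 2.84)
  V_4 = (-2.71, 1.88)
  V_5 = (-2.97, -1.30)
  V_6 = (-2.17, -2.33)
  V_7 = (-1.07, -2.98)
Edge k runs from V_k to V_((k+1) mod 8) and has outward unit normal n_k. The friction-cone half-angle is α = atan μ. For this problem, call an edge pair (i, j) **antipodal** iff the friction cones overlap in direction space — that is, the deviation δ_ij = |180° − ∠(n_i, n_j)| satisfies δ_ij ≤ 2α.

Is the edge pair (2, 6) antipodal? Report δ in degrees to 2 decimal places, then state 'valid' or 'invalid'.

α = atan 0.25 = 14.04°;  2α = 28.07°
edge 2: e_2 = (-4.12, +0.92);  n_2 = (+0.2179, +0.9760)
edge 6: e_6 = (+1.10, -0.65);  n_6 = (-0.5087, -0.8609)
∠(n_2, n_6) = 162.01°
δ = |180° − 162.01°| = 17.99°
17.99° ≤ 2α = 28.07°  →  valid

δ = 17.99°, valid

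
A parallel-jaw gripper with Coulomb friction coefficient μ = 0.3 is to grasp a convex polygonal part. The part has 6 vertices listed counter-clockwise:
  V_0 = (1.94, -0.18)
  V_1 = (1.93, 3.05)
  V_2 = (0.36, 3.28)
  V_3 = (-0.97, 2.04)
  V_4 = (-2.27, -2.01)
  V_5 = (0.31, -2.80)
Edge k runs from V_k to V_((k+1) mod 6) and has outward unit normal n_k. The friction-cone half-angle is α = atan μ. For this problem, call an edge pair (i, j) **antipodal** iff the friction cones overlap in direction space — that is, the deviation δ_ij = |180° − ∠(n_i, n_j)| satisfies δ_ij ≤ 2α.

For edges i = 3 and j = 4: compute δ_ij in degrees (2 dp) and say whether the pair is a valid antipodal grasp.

δ = 89.23°, invalid

α = atan 0.3 = 16.70°;  2α = 33.40°
edge 3: e_3 = (-1.30, -4.05);  n_3 = (-0.9522, +0.3056)
edge 4: e_4 = (+2.58, -0.79);  n_4 = (-0.2928, -0.9562)
∠(n_3, n_4) = 90.77°
δ = |180° − 90.77°| = 89.23°
89.23° > 2α = 33.40°  →  invalid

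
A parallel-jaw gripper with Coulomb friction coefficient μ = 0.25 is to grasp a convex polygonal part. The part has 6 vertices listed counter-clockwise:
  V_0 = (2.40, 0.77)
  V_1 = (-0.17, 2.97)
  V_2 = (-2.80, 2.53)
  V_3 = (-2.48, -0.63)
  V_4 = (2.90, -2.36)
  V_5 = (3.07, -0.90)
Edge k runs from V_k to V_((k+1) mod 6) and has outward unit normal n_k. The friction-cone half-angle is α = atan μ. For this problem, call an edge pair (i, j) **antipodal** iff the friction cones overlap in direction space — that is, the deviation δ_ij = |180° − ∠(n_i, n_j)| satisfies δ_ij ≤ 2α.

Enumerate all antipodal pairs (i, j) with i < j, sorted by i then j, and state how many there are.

α = atan 0.25 = 14.04°;  2α = 28.07°
n_0 = (+0.6503, +0.7597)
n_1 = (-0.1650, +0.9863)
n_2 = (-0.9949, -0.1008)
n_3 = (-0.3061, -0.9520)
n_4 = (+0.9933, -0.1157)
n_5 = (+0.9281, +0.3723)
  (0,1): δ = 129.94°  ·
  (0,2): δ = 43.65°  ·
  (0,3): δ = 22.74°  ✓
  (0,4): δ = 123.92°  ·
  (0,5): δ = 152.43°  ·
  (1,2): δ = 93.72°  ·
  (1,3): δ = 27.32°  ✓
  (1,4): δ = 73.86°  ·
  (1,5): δ = 102.36°  ·
  (2,3): δ = 113.61°  ·
  (2,4): δ = 12.42°  ✓
  (2,5): δ = 16.08°  ✓
  (3,4): δ = 78.82°  ·
  (3,5): δ = 50.31°  ·
  (4,5): δ = 151.50°  ·
antipodal pairs: 4

count = 4; pairs: (0,3), (1,3), (2,4), (2,5)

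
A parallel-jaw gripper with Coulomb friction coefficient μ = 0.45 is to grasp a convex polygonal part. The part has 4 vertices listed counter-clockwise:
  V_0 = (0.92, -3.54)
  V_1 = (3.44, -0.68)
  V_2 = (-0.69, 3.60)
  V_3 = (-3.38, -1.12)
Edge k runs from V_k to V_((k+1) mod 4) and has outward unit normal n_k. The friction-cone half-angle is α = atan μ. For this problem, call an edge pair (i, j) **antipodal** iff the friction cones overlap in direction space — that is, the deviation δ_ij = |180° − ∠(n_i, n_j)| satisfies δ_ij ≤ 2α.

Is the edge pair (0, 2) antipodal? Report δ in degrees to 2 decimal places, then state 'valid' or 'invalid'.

α = atan 0.45 = 24.23°;  2α = 48.46°
edge 0: e_0 = (+2.52, +2.86);  n_0 = (+0.7503, -0.6611)
edge 2: e_2 = (-2.69, -4.72);  n_2 = (-0.8688, +0.4951)
∠(n_0, n_2) = 168.30°
δ = |180° − 168.30°| = 11.70°
11.70° ≤ 2α = 48.46°  →  valid

δ = 11.70°, valid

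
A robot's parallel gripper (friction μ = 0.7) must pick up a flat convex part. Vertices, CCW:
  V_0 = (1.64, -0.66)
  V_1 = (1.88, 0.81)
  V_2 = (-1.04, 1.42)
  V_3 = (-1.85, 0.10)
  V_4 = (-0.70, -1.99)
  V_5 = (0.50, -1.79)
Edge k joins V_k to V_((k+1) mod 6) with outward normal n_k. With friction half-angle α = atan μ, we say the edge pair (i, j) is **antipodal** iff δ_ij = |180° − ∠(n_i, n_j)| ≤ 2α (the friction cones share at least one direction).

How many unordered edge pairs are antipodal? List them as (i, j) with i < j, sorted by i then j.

α = atan 0.7 = 34.99°;  2α = 69.98°
n_0 = (+0.9869, -0.1611)
n_1 = (+0.2045, +0.9789)
n_2 = (-0.8523, +0.5230)
n_3 = (-0.8761, -0.4821)
n_4 = (+0.1644, -0.9864)
n_5 = (+0.7040, -0.7102)
  (0,1): δ = 92.53°  ·
  (0,2): δ = 22.26°  ✓
  (0,3): δ = 38.09°  ✓
  (0,4): δ = 108.73°  ·
  (0,5): δ = 144.02°  ·
  (1,2): δ = 109.74°  ·
  (1,3): δ = 49.38°  ✓
  (1,4): δ = 21.26°  ✓
  (1,5): δ = 56.55°  ✓
  (2,3): δ = 119.64°  ·
  (2,4): δ = 49.00°  ✓
  (2,5): δ = 13.72°  ✓
  (3,4): δ = 109.36°  ·
  (3,5): δ = 74.07°  ·
  (4,5): δ = 144.71°  ·
antipodal pairs: 7

count = 7; pairs: (0,2), (0,3), (1,3), (1,4), (1,5), (2,4), (2,5)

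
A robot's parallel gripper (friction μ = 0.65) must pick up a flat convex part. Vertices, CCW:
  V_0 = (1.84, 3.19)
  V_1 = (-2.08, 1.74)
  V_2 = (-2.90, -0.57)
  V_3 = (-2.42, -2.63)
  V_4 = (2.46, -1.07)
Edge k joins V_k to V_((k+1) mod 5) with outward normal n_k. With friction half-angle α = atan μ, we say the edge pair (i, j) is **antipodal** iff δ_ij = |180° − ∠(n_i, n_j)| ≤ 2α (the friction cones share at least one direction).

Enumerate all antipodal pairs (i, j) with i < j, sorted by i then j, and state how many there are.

count = 4; pairs: (0,3), (1,3), (1,4), (2,4)

α = atan 0.65 = 33.02°;  2α = 66.05°
n_0 = (-0.3469, +0.9379)
n_1 = (-0.9424, +0.3345)
n_2 = (-0.9739, -0.2269)
n_3 = (+0.3045, -0.9525)
n_4 = (+0.9896, +0.1440)
  (0,1): δ = 129.84°  ·
  (0,2): δ = 97.18°  ·
  (0,3): δ = 2.57°  ✓
  (0,4): δ = 77.98°  ·
  (1,2): δ = 147.34°  ·
  (1,3): δ = 52.73°  ✓
  (1,4): δ = 27.82°  ✓
  (2,3): δ = 85.39°  ·
  (2,4): δ = 4.84°  ✓
  (3,4): δ = 99.45°  ·
antipodal pairs: 4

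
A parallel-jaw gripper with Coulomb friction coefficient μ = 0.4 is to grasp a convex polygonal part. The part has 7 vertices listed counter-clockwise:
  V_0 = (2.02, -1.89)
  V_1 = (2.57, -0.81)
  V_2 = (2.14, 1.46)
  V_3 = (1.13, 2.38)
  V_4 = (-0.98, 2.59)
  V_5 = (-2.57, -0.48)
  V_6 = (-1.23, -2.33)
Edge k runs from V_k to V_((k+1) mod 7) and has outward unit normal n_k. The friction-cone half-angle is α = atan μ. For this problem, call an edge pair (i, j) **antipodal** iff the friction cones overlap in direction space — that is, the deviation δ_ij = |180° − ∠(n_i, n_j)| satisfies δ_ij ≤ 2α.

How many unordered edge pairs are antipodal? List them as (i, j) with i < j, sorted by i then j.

count = 5; pairs: (0,4), (1,4), (1,5), (2,5), (3,6)

α = atan 0.4 = 21.80°;  2α = 43.60°
n_0 = (+0.8911, -0.4538)
n_1 = (+0.9825, +0.1861)
n_2 = (+0.6734, +0.7393)
n_3 = (+0.0990, +0.9951)
n_4 = (-0.8880, +0.4599)
n_5 = (-0.8099, -0.5866)
n_6 = (+0.1342, -0.9910)
  (0,1): δ = 142.29°  ·
  (0,2): δ = 105.34°  ·
  (0,3): δ = 68.70°  ·
  (0,4): δ = 0.39°  ✓
  (0,5): δ = 62.90°  ·
  (0,6): δ = 124.70°  ·
  (1,2): δ = 143.06°  ·
  (1,3): δ = 106.41°  ·
  (1,4): δ = 38.11°  ✓
  (1,5): δ = 25.19°  ✓
  (1,6): δ = 86.98°  ·
  (2,3): δ = 143.35°  ·
  (2,4): δ = 75.05°  ·
  (2,5): δ = 11.75°  ✓
  (2,6): δ = 50.04°  ·
  (3,4): δ = 111.70°  ·
  (3,5): δ = 48.40°  ·
  (3,6): δ = 13.39°  ✓
  (4,5): δ = 116.70°  ·
  (4,6): δ = 54.91°  ·
  (5,6): δ = 118.21°  ·
antipodal pairs: 5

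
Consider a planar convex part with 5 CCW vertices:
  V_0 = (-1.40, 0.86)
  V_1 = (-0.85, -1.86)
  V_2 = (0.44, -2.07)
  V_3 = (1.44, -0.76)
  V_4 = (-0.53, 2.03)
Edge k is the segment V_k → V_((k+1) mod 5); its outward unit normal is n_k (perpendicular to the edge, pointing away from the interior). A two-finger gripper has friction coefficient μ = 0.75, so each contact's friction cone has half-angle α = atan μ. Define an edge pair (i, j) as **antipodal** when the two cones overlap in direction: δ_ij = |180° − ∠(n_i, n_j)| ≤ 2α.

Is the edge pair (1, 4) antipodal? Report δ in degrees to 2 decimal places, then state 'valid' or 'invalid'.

α = atan 0.75 = 36.87°;  2α = 73.74°
edge 1: e_1 = (+1.29, -0.21);  n_1 = (-0.1607, -0.9870)
edge 4: e_4 = (-0.87, -1.17);  n_4 = (-0.8025, +0.5967)
∠(n_1, n_4) = 117.39°
δ = |180° − 117.39°| = 62.61°
62.61° ≤ 2α = 73.74°  →  valid

δ = 62.61°, valid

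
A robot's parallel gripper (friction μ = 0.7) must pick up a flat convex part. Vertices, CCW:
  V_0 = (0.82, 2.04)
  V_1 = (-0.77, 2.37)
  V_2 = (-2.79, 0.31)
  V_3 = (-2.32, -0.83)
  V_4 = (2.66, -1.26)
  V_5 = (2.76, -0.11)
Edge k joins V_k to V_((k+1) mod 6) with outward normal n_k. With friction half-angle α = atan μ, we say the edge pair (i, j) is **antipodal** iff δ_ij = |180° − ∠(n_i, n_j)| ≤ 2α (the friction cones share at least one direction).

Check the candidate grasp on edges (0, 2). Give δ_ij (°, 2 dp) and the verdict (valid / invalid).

δ = 55.87°, valid

α = atan 0.7 = 34.99°;  2α = 69.98°
edge 0: e_0 = (-1.59, +0.33);  n_0 = (+0.2032, +0.9791)
edge 2: e_2 = (+0.47, -1.14);  n_2 = (-0.9245, -0.3812)
∠(n_0, n_2) = 124.13°
δ = |180° − 124.13°| = 55.87°
55.87° ≤ 2α = 69.98°  →  valid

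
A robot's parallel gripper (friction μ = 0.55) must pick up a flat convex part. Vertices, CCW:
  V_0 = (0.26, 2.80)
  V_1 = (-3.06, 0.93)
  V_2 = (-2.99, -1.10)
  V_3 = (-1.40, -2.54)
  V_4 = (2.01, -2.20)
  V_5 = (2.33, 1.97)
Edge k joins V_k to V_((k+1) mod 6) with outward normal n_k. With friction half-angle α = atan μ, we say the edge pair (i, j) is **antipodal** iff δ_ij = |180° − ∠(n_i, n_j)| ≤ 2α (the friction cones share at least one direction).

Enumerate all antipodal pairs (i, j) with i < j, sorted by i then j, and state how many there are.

count = 6; pairs: (0,3), (0,4), (1,4), (2,4), (2,5), (3,5)

α = atan 0.55 = 28.81°;  2α = 57.62°
n_0 = (-0.4908, +0.8713)
n_1 = (-0.9994, -0.0345)
n_2 = (-0.6713, -0.7412)
n_3 = (+0.0992, -0.9951)
n_4 = (+0.9971, -0.0765)
n_5 = (+0.3722, +0.9282)
  (0,1): δ = 117.42°  ·
  (0,2): δ = 71.56°  ·
  (0,3): δ = 23.70°  ✓
  (0,4): δ = 56.22°  ✓
  (0,5): δ = 128.76°  ·
  (1,2): δ = 134.14°  ·
  (1,3): δ = 86.28°  ·
  (1,4): δ = 6.36°  ✓
  (1,5): δ = 66.18°  ·
  (2,3): δ = 132.14°  ·
  (2,4): δ = 52.22°  ✓
  (2,5): δ = 20.32°  ✓
  (3,4): δ = 100.08°  ·
  (3,5): δ = 27.54°  ✓
  (4,5): δ = 107.46°  ·
antipodal pairs: 6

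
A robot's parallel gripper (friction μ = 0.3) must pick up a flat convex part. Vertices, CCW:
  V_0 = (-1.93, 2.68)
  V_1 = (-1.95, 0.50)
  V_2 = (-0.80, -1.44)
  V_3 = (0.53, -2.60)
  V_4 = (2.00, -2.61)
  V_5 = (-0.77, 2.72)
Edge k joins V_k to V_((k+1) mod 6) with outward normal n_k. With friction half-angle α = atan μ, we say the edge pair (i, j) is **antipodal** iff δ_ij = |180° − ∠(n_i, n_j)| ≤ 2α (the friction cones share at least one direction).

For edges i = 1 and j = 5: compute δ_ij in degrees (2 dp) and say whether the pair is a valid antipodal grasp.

α = atan 0.3 = 16.70°;  2α = 33.40°
edge 1: e_1 = (+1.15, -1.94);  n_1 = (-0.8602, -0.5099)
edge 5: e_5 = (-1.16, -0.04);  n_5 = (-0.0345, +0.9994)
∠(n_1, n_5) = 118.68°
δ = |180° − 118.68°| = 61.32°
61.32° > 2α = 33.40°  →  invalid

δ = 61.32°, invalid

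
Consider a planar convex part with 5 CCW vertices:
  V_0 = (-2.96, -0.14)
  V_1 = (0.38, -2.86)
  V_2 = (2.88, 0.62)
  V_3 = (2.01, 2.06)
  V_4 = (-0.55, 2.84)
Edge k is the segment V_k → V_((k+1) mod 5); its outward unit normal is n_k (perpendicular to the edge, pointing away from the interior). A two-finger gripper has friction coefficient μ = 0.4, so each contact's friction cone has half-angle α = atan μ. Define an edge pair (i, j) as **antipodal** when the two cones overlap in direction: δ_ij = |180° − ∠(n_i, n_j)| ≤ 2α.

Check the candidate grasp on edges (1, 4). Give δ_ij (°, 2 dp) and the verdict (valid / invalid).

α = atan 0.4 = 21.80°;  2α = 43.60°
edge 1: e_1 = (+2.50, +3.48);  n_1 = (+0.8122, -0.5834)
edge 4: e_4 = (-2.41, -2.98);  n_4 = (-0.7775, +0.6288)
∠(n_1, n_4) = 176.73°
δ = |180° − 176.73°| = 3.27°
3.27° ≤ 2α = 43.60°  →  valid

δ = 3.27°, valid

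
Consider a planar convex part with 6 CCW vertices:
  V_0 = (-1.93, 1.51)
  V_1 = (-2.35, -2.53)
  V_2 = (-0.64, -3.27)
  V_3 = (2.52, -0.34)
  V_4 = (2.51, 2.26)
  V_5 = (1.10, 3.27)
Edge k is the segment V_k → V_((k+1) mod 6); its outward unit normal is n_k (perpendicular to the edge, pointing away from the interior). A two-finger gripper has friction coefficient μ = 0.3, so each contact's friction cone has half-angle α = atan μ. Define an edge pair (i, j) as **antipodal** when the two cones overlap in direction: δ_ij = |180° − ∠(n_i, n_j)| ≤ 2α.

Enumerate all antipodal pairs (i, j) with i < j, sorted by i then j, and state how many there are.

α = atan 0.3 = 16.70°;  2α = 33.40°
n_0 = (-0.9946, +0.1034)
n_1 = (-0.3972, -0.9178)
n_2 = (+0.6799, -0.7333)
n_3 = (+1.0000, +0.0038)
n_4 = (+0.5823, +0.8130)
n_5 = (-0.5023, +0.8647)
  (0,1): δ = 107.47°  ·
  (0,2): δ = 41.23°  ·
  (0,3): δ = 6.16°  ✓
  (0,4): δ = 60.32°  ·
  (0,5): δ = 126.09°  ·
  (1,2): δ = 113.76°  ·
  (1,3): δ = 66.38°  ·
  (1,4): δ = 12.21°  ✓
  (1,5): δ = 53.55°  ·
  (2,3): δ = 132.62°  ·
  (2,4): δ = 78.45°  ·
  (2,5): δ = 12.69°  ✓
  (3,4): δ = 125.83°  ·
  (3,5): δ = 60.07°  ·
  (4,5): δ = 114.24°  ·
antipodal pairs: 3

count = 3; pairs: (0,3), (1,4), (2,5)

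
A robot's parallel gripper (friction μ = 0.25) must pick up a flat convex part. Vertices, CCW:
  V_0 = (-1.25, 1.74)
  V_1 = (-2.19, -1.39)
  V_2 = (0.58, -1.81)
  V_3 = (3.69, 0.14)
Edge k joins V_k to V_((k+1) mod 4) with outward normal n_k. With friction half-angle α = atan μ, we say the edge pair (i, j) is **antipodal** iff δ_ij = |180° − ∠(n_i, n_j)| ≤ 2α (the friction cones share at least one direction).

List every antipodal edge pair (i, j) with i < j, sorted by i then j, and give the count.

count = 1; pairs: (1,3)

α = atan 0.25 = 14.04°;  2α = 28.07°
n_0 = (-0.9577, +0.2876)
n_1 = (-0.1499, -0.9887)
n_2 = (+0.5312, -0.8472)
n_3 = (+0.3081, +0.9513)
  (0,1): δ = 81.91°  ·
  (0,2): δ = 41.20°  ·
  (0,3): δ = 88.77°  ·
  (1,2): δ = 139.29°  ·
  (1,3): δ = 9.32°  ✓
  (2,3): δ = 50.03°  ·
antipodal pairs: 1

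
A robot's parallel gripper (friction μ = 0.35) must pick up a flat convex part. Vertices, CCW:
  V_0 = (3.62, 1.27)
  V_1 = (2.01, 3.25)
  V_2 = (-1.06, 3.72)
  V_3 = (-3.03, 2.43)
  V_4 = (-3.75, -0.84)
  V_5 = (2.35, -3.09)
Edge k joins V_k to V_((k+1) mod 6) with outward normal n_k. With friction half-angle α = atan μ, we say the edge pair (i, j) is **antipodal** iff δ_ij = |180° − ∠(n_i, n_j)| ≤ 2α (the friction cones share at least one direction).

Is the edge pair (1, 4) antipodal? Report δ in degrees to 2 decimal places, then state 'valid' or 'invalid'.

δ = 11.54°, valid

α = atan 0.35 = 19.29°;  2α = 38.58°
edge 1: e_1 = (-3.07, +0.47);  n_1 = (+0.1513, +0.9885)
edge 4: e_4 = (+6.10, -2.25);  n_4 = (-0.3461, -0.9382)
∠(n_1, n_4) = 168.46°
δ = |180° − 168.46°| = 11.54°
11.54° ≤ 2α = 38.58°  →  valid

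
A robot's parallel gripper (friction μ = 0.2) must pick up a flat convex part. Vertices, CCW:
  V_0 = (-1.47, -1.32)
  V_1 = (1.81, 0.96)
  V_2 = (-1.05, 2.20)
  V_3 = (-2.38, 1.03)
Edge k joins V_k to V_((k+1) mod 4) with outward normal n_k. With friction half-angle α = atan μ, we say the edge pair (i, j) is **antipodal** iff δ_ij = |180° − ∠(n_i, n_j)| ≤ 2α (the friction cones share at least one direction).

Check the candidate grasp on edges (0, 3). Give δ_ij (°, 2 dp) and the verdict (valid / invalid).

α = atan 0.2 = 11.31°;  2α = 22.62°
edge 0: e_0 = (+3.28, +2.28);  n_0 = (+0.5708, -0.8211)
edge 3: e_3 = (+0.91, -2.35);  n_3 = (-0.9325, -0.3611)
∠(n_0, n_3) = 103.64°
δ = |180° − 103.64°| = 76.36°
76.36° > 2α = 22.62°  →  invalid

δ = 76.36°, invalid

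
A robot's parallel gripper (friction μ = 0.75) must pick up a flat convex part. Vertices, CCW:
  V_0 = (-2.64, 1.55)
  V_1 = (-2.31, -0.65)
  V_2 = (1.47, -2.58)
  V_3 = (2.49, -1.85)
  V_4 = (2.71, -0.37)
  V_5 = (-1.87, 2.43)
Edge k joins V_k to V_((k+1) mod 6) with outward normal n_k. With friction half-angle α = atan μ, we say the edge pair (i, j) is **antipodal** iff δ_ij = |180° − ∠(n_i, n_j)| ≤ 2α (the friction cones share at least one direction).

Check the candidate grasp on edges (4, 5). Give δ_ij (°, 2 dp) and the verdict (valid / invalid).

α = atan 0.75 = 36.87°;  2α = 73.74°
edge 4: e_4 = (-4.58, +2.80);  n_4 = (+0.5216, +0.8532)
edge 5: e_5 = (-0.77, -0.88);  n_5 = (-0.7526, +0.6585)
∠(n_4, n_5) = 80.25°
δ = |180° − 80.25°| = 99.75°
99.75° > 2α = 73.74°  →  invalid

δ = 99.75°, invalid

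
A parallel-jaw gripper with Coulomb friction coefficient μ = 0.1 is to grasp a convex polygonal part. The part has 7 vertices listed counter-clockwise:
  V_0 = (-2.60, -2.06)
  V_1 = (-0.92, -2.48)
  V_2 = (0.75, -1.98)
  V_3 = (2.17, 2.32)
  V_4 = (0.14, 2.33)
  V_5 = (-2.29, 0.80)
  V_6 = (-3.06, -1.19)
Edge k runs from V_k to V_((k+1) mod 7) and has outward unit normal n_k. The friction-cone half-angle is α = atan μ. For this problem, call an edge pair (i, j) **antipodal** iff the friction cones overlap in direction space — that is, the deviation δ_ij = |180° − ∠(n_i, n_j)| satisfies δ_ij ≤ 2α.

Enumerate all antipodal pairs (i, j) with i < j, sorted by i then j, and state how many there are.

count = 1; pairs: (2,5)

α = atan 0.1 = 5.71°;  2α = 11.42°
n_0 = (-0.2425, -0.9701)
n_1 = (+0.2868, -0.9580)
n_2 = (+0.9496, -0.3136)
n_3 = (+0.0049, +1.0000)
n_4 = (-0.5328, +0.8462)
n_5 = (-0.9326, +0.3609)
n_6 = (-0.8840, -0.4674)
  (0,1): δ = 149.30°  ·
  (0,2): δ = 94.24°  ·
  (0,3): δ = 13.75°  ·
  (0,4): δ = 46.23°  ·
  (0,5): δ = 82.88°  ·
  (0,6): δ = 131.90°  ·
  (1,2): δ = 124.94°  ·
  (1,3): δ = 16.95°  ·
  (1,4): δ = 15.53°  ·
  (1,5): δ = 52.18°  ·
  (1,6): δ = 101.20°  ·
  (2,3): δ = 72.01°  ·
  (2,4): δ = 39.53°  ·
  (2,5): δ = 2.88°  ✓
  (2,6): δ = 46.14°  ·
  (3,4): δ = 147.52°  ·
  (3,5): δ = 110.87°  ·
  (3,6): δ = 61.85°  ·
  (4,5): δ = 143.35°  ·
  (4,6): δ = 94.33°  ·
  (5,6): δ = 130.98°  ·
antipodal pairs: 1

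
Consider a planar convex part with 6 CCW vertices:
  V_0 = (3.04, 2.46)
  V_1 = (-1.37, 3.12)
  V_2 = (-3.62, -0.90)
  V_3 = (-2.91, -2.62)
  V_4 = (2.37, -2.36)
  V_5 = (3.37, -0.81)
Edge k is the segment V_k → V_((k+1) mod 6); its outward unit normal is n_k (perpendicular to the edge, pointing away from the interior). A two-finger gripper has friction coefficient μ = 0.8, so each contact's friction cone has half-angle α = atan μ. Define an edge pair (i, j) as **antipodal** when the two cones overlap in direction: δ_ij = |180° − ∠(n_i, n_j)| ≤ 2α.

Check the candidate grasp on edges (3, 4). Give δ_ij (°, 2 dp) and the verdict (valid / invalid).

δ = 125.65°, invalid

α = atan 0.8 = 38.66°;  2α = 77.32°
edge 3: e_3 = (+5.28, +0.26);  n_3 = (+0.0492, -0.9988)
edge 4: e_4 = (+1.00, +1.55);  n_4 = (+0.8403, -0.5421)
∠(n_3, n_4) = 54.35°
δ = |180° − 54.35°| = 125.65°
125.65° > 2α = 77.32°  →  invalid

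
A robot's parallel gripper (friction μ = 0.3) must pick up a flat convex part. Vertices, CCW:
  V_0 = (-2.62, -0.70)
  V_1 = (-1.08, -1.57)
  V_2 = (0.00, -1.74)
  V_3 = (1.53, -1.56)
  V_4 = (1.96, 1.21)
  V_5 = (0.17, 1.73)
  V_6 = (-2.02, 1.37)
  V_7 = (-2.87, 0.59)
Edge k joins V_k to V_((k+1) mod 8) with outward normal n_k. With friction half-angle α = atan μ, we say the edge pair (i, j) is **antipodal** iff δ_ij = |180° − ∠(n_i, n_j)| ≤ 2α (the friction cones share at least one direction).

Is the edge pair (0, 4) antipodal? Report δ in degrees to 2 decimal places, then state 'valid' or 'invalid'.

α = atan 0.3 = 16.70°;  2α = 33.40°
edge 0: e_0 = (+1.54, -0.87);  n_0 = (-0.4919, -0.8707)
edge 4: e_4 = (-1.79, +0.52);  n_4 = (+0.2790, +0.9603)
∠(n_0, n_4) = 166.74°
δ = |180° − 166.74°| = 13.26°
13.26° ≤ 2α = 33.40°  →  valid

δ = 13.26°, valid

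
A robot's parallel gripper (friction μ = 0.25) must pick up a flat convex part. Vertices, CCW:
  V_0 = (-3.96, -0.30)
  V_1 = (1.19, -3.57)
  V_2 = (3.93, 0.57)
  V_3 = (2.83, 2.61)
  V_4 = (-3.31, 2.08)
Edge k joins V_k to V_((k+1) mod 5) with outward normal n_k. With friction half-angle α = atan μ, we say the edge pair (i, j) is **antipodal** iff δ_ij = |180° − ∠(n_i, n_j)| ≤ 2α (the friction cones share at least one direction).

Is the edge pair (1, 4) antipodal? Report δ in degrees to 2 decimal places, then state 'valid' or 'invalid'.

δ = 18.22°, valid

α = atan 0.25 = 14.04°;  2α = 28.07°
edge 1: e_1 = (+2.74, +4.14);  n_1 = (+0.8339, -0.5519)
edge 4: e_4 = (-0.65, -2.38);  n_4 = (-0.9647, +0.2635)
∠(n_1, n_4) = 161.78°
δ = |180° − 161.78°| = 18.22°
18.22° ≤ 2α = 28.07°  →  valid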